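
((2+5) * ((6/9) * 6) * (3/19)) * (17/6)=238/19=12.53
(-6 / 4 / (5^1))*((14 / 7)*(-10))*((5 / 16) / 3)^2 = 25 / 384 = 0.07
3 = 3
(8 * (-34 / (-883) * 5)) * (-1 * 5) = -6800 / 883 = -7.70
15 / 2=7.50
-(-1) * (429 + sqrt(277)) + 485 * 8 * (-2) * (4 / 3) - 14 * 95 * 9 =-65663 / 3 + sqrt(277) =-21871.02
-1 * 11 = -11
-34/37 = -0.92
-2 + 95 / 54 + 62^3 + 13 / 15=64348729 / 270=238328.63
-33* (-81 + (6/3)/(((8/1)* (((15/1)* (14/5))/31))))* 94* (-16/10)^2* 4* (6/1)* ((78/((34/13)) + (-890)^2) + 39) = 7259759753689344/595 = 12201276896956.88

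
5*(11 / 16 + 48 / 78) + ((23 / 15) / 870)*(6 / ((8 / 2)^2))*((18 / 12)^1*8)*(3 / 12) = 6.52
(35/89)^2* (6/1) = 7350/7921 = 0.93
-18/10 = -9/5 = -1.80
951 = 951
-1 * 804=-804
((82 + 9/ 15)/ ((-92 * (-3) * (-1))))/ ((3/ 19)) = -7847/ 4140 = -1.90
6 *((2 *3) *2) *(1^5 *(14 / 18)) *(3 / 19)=168 / 19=8.84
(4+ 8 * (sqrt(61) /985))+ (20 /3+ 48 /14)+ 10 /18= 8 * sqrt(61) /985+ 923 /63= 14.71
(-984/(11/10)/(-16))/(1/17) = 10455/11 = 950.45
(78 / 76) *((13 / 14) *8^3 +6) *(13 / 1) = 854295 / 133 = 6423.27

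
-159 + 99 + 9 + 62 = 11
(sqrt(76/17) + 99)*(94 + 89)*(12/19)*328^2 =472508928*sqrt(323)/323 + 23389191936/19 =1257301201.93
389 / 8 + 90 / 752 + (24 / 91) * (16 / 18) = 628451 / 12831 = 48.98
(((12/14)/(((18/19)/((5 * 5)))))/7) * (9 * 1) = 1425/49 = 29.08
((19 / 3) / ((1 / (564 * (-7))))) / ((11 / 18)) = -450072 / 11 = -40915.64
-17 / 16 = -1.06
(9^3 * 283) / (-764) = -206307 / 764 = -270.04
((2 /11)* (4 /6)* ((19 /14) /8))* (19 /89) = 361 /82236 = 0.00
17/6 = 2.83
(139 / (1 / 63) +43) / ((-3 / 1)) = -8800 / 3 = -2933.33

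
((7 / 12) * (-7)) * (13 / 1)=-53.08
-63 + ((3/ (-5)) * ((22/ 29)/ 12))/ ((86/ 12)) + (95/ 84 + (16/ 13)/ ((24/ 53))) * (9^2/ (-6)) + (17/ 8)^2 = -4010725007/ 36312640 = -110.45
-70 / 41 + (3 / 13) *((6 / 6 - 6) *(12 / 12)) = -1525 / 533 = -2.86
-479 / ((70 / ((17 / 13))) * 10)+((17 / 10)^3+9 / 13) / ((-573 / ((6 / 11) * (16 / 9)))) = -778041263 / 860359500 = -0.90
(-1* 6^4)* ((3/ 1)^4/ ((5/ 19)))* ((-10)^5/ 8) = 4986360000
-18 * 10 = -180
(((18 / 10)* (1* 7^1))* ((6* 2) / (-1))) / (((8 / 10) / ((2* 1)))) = -378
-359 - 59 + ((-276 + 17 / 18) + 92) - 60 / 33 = -119369 / 198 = -602.87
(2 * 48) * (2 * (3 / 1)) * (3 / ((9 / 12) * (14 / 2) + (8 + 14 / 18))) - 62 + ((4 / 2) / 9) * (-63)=23828 / 505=47.18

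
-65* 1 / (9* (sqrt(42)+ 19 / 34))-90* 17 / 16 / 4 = -25419335 / 1067616-5780* sqrt(42) / 33363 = -24.93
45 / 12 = 15 / 4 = 3.75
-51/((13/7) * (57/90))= -10710/247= -43.36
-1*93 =-93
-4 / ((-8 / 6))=3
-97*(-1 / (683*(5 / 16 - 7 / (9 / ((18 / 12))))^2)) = 223488 / 1148123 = 0.19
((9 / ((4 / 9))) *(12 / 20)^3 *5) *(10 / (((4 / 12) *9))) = 72.90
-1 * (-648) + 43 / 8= 5227 / 8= 653.38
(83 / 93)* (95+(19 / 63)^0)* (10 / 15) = 5312 / 93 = 57.12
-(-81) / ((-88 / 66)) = -243 / 4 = -60.75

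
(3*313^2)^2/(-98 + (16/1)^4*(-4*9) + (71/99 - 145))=-8551751140251/233594290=-36609.42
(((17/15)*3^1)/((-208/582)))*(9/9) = -9.51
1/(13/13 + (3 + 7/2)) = 2/15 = 0.13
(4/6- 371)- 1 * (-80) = -871/3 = -290.33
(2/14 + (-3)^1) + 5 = 15/7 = 2.14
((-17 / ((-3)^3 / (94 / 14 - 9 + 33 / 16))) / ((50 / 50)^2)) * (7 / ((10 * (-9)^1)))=85 / 7776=0.01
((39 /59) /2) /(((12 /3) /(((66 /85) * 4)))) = 1287 /5015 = 0.26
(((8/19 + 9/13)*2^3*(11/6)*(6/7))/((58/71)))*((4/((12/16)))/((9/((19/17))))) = 13745600/1211301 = 11.35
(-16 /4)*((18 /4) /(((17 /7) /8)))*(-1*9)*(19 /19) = 533.65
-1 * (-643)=643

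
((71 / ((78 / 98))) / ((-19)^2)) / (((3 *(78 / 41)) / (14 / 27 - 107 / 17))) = -378135989 / 1512169074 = -0.25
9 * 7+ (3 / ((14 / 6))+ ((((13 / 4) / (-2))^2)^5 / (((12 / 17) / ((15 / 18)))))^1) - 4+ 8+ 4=121144364782123 / 541165879296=223.86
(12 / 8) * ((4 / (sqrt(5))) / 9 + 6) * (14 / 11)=28 * sqrt(5) / 165 + 126 / 11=11.83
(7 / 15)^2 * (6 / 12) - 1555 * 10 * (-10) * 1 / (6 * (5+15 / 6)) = 1555049 / 450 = 3455.66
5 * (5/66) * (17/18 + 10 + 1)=5375/1188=4.52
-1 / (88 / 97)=-97 / 88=-1.10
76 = 76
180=180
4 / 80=0.05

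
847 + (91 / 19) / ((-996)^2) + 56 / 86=687001836409 / 810477072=847.65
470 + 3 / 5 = 2353 / 5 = 470.60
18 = 18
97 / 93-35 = -3158 / 93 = -33.96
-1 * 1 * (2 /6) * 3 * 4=-4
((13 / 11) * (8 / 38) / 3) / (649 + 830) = 52 / 927333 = 0.00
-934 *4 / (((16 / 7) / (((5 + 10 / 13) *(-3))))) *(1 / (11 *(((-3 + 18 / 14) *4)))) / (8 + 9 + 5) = -1716225 / 100672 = -17.05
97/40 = 2.42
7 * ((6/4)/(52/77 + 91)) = 539/4706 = 0.11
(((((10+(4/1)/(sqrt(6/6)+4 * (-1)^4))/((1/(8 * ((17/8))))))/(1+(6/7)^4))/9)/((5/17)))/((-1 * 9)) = -1387778/277275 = -5.01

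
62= 62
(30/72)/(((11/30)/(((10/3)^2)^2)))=125000/891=140.29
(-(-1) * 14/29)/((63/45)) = 10/29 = 0.34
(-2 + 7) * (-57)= -285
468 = 468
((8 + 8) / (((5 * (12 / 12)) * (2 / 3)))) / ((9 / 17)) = 136 / 15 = 9.07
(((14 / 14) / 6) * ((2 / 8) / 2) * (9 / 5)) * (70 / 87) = 7 / 232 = 0.03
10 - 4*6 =-14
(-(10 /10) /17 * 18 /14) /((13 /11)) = -99 /1547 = -0.06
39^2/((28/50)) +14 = 38221/14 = 2730.07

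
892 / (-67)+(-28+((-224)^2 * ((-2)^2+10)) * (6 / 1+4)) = 470648112 / 67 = 7024598.69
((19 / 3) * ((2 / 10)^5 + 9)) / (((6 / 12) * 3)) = 1068788 / 28125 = 38.00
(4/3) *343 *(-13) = -5945.33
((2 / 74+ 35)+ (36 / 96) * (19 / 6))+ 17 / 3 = 74381 / 1776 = 41.88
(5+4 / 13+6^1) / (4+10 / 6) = 441 / 221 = 2.00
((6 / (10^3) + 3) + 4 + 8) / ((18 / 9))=7503 / 1000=7.50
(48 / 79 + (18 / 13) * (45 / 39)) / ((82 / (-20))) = -294420 / 547391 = -0.54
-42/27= -14/9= -1.56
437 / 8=54.62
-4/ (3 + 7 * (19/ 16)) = -64/ 181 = -0.35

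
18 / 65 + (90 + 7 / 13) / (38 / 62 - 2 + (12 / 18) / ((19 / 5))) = -10360257 / 139165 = -74.45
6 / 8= 3 / 4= 0.75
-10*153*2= -3060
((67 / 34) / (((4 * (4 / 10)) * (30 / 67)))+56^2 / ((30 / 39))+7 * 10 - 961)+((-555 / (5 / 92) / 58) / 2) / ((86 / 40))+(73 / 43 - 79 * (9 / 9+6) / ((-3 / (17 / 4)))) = 13339152537 / 3391840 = 3932.72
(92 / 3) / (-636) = -23 / 477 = -0.05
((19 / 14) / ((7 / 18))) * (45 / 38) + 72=76.13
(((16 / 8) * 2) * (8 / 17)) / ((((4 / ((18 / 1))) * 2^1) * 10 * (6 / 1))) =6 / 85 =0.07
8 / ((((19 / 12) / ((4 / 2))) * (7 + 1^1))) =24 / 19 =1.26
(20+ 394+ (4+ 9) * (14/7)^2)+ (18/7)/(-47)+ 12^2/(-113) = 17275072/37177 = 464.67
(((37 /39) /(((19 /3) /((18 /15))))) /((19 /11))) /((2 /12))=14652 /23465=0.62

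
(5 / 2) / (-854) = -5 / 1708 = -0.00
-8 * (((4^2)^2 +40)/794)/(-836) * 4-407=-33768827/82973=-406.99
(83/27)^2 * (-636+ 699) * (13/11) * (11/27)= 626899/2187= 286.65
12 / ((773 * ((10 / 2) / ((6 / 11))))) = 72 / 42515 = 0.00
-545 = -545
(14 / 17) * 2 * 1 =28 / 17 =1.65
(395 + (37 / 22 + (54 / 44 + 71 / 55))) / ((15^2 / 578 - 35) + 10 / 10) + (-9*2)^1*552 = -966287048 / 97135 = -9947.88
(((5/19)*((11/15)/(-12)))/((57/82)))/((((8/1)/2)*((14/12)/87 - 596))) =13079/1347706860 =0.00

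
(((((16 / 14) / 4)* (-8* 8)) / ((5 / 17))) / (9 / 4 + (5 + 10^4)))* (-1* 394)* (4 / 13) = 13717504 / 18213195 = 0.75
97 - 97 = 0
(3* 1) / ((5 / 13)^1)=39 / 5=7.80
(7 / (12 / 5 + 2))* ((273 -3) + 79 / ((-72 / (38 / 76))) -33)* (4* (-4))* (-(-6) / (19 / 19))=-1191715 / 33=-36112.58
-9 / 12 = -3 / 4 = -0.75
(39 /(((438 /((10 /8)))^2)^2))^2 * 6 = 66015625 /1643913851586051796107264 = 0.00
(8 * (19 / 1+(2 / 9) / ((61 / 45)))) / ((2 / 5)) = 383.28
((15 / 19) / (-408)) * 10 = -25 / 1292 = -0.02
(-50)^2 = 2500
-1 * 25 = -25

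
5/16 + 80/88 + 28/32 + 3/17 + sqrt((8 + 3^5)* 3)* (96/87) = 6801/2992 + 32* sqrt(753)/29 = 32.55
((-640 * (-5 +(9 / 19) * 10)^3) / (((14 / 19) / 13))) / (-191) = -520000 / 482657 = -1.08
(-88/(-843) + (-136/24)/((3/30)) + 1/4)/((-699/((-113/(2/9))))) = -21457005/523784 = -40.97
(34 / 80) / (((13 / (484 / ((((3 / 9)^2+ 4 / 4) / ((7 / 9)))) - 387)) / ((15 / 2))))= -12291 / 1040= -11.82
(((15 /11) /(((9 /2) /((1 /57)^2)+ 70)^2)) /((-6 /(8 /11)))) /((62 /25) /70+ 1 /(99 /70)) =-630000 /610752305595949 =-0.00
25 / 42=0.60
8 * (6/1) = 48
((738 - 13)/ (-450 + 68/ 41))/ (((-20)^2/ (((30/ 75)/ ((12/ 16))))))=-1189/ 551460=-0.00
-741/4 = -185.25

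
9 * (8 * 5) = 360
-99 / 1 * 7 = -693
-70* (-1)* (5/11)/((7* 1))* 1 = 50/11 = 4.55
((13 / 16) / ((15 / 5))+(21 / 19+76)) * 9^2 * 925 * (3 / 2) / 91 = 755318925 / 7904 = 95561.60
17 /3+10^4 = 30017 /3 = 10005.67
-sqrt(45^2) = -45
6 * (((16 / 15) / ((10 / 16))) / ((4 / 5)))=64 / 5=12.80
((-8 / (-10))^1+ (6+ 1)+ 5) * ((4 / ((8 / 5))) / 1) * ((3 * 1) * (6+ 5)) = 1056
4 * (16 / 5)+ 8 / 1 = 104 / 5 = 20.80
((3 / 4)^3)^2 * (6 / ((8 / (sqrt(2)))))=2187 * sqrt(2) / 16384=0.19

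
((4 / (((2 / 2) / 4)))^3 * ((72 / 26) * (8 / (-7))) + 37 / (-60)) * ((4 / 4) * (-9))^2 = -1911120669 / 1820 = -1050066.30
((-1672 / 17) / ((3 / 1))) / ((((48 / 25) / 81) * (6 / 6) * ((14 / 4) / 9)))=-423225 / 119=-3556.51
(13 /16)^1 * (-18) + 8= -53 /8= -6.62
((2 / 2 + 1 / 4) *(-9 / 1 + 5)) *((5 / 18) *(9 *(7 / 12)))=-175 / 24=-7.29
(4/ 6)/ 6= 1/ 9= 0.11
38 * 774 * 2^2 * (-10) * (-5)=5882400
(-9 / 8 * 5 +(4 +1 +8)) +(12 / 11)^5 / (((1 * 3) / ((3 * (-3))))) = 3530041 / 1288408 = 2.74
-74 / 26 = -37 / 13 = -2.85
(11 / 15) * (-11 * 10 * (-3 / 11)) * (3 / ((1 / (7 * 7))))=3234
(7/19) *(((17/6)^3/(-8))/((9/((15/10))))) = -34391/196992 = -0.17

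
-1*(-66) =66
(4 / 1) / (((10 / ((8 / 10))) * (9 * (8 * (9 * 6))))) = 1 / 12150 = 0.00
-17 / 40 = -0.42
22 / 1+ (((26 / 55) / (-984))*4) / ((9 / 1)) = 1339457 / 60885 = 22.00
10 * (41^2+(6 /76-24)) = 314845 /19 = 16570.79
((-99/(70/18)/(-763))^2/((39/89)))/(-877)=-23551803/8130703242025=-0.00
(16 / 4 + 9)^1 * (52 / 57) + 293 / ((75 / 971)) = 5422457 / 1425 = 3805.23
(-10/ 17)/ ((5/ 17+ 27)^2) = -0.00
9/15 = 3/5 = 0.60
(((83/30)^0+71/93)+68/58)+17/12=46955/10788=4.35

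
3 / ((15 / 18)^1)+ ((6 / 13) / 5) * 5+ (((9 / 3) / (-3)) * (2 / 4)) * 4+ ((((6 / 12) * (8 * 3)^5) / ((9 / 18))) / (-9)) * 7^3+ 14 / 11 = -216977077936 / 715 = -303464444.67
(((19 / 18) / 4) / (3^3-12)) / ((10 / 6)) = 19 / 1800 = 0.01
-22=-22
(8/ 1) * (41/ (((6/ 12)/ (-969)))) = -635664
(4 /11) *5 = 1.82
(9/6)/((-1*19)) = -3/38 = -0.08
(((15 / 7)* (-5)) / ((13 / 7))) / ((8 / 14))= -10.10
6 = 6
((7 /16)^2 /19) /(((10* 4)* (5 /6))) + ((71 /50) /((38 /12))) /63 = 3989 /537600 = 0.01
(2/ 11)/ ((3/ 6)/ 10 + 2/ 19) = 760/ 649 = 1.17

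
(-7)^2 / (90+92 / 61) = 2989 / 5582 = 0.54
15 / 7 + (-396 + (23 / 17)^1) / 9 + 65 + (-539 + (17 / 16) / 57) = -167899819 / 325584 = -515.69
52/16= 13/4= 3.25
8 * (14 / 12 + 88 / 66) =20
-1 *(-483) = 483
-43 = -43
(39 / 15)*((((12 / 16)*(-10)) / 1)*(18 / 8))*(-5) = 1755 / 8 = 219.38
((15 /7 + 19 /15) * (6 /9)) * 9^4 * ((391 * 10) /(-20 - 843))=-408175848 /6041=-67567.60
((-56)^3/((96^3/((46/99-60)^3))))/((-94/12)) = -8778787318189/1641745908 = -5347.23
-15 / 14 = -1.07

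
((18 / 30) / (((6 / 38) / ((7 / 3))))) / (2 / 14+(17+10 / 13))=12103 / 24450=0.50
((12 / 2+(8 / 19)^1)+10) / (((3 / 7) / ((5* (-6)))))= -21840 / 19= -1149.47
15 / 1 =15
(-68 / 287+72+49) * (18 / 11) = 623862 / 3157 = 197.61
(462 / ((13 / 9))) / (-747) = -0.43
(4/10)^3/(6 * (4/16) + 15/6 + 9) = 8/1625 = 0.00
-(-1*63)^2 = -3969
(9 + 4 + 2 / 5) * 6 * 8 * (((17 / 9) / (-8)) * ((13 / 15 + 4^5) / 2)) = -17509847 / 225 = -77821.54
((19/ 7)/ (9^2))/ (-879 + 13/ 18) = -38/ 995967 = -0.00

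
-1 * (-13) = 13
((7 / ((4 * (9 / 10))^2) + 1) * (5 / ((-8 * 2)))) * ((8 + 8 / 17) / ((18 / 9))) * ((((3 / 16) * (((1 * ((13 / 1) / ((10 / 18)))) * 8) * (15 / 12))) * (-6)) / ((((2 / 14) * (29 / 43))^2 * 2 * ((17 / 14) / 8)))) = 190429.23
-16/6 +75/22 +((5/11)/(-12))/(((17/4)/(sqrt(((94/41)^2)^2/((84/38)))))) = 0.71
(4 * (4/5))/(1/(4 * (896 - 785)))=7104/5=1420.80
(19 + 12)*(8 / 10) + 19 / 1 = 219 / 5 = 43.80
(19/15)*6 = 38/5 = 7.60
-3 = -3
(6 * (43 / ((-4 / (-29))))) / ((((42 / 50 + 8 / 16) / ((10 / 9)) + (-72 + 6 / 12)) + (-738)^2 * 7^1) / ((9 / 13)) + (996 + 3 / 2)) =8417250 / 24785333839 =0.00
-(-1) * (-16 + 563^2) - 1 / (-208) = 316953.00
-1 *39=-39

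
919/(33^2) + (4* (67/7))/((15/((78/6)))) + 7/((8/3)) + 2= 11785111/304920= 38.65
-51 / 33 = -17 / 11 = -1.55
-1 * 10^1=-10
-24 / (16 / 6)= -9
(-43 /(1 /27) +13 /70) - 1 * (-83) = -75447 /70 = -1077.81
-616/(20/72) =-11088/5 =-2217.60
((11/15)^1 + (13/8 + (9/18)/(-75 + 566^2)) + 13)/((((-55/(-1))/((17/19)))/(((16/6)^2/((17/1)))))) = 4722223544/45183642075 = 0.10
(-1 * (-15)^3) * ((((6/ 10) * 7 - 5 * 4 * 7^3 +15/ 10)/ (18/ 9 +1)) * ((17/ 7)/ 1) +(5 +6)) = -261657225/ 14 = -18689801.79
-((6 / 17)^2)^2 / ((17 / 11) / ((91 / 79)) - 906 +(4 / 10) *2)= 2162160 / 125944406177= 0.00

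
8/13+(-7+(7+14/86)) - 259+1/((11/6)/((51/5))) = -7767976/30745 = -252.66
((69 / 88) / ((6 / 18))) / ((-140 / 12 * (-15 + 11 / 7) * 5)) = 621 / 206800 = 0.00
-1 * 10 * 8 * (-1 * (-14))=-1120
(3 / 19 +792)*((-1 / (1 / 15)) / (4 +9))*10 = -2257650 / 247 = -9140.28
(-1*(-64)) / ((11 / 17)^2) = 18496 / 121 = 152.86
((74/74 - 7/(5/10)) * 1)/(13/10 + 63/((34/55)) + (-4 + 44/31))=-34255/265163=-0.13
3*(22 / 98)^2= 0.15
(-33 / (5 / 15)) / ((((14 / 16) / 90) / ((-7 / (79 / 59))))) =4205520 / 79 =53234.43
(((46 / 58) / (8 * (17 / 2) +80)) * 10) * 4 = 230 / 1073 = 0.21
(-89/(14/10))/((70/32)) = -1424/49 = -29.06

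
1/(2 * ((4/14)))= 7/4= 1.75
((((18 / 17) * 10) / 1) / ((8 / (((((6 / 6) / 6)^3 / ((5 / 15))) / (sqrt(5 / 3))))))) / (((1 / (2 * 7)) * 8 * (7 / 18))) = 9 * sqrt(15) / 544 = 0.06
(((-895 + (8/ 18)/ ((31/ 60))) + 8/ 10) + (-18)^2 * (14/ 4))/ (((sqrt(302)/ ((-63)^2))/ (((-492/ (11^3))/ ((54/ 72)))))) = -27089.92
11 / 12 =0.92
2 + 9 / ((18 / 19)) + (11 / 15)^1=367 / 30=12.23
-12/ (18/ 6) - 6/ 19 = -82/ 19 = -4.32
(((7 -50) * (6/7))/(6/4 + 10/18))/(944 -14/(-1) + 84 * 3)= -2322/156695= -0.01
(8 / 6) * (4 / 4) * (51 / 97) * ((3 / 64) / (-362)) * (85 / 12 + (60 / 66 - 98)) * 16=201977 / 1545016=0.13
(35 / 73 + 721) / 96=4389 / 584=7.52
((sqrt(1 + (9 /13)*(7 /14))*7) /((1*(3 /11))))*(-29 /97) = -2233*sqrt(910) /7566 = -8.90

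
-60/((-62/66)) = 1980/31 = 63.87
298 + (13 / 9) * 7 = 2773 / 9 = 308.11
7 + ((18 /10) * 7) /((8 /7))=721 /40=18.02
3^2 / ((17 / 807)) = 7263 / 17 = 427.24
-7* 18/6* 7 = -147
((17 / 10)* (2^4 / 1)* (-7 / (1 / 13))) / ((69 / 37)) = -457912 / 345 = -1327.28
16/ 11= 1.45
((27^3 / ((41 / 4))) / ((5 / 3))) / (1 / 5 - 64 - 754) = -78732 / 55883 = -1.41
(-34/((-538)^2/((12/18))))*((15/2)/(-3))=85/434166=0.00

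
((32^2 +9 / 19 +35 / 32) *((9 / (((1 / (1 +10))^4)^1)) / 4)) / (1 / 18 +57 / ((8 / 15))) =739475109945 / 2340496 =315948.03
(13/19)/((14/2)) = 13/133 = 0.10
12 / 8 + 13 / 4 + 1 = 23 / 4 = 5.75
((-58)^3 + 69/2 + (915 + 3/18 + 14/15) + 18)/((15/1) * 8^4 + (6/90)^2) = -43682265/13824001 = -3.16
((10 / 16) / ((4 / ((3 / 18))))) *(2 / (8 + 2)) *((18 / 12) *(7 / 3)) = 0.02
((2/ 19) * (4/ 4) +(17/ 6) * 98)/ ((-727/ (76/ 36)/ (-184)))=2913272/ 19629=148.42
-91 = -91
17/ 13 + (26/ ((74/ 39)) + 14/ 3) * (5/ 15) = 32168/ 4329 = 7.43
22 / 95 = 0.23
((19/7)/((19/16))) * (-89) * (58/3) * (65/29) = -185120/21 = -8815.24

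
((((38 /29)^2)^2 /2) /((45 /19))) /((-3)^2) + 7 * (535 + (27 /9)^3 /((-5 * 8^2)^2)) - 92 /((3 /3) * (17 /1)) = 372956275048852013 /99730015948800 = 3739.66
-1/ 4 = -0.25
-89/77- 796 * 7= -429133/77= -5573.16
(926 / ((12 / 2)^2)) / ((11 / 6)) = 463 / 33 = 14.03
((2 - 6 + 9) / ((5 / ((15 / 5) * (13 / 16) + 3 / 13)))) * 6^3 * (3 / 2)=44955 / 52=864.52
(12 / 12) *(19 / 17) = 1.12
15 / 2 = 7.50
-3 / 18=-1 / 6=-0.17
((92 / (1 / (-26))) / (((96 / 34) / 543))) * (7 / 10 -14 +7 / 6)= 5581472.87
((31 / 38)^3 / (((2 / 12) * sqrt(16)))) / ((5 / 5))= 89373 / 109744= 0.81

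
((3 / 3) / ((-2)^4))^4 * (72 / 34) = 9 / 278528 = 0.00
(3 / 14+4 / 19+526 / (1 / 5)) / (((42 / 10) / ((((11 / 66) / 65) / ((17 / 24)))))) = 466462 / 205751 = 2.27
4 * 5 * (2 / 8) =5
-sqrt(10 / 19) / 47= -sqrt(190) / 893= -0.02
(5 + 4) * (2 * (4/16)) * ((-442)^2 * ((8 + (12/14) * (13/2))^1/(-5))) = -16703622/7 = -2386231.71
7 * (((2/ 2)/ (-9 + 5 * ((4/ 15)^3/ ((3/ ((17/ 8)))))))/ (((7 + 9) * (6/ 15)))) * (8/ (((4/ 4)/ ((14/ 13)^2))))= -3472875/ 3057041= -1.14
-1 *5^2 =-25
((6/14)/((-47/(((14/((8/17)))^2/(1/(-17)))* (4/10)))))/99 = 34391/62040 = 0.55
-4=-4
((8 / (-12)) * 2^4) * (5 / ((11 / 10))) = -1600 / 33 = -48.48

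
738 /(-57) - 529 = -10297 /19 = -541.95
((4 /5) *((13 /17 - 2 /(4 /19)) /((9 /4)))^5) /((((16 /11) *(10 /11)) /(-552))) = 10455724677024 /35496425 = 294557.12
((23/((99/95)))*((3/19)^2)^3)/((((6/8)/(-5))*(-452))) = 15525/3077791057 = 0.00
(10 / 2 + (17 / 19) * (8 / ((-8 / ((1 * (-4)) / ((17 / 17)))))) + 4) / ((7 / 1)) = 239 / 133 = 1.80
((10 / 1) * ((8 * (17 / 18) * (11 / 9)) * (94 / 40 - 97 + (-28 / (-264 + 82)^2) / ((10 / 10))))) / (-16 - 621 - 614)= 837550186 / 119874573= 6.99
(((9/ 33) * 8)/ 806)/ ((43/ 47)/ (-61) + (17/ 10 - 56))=-344040/ 6903116363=-0.00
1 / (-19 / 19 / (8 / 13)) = -8 / 13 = -0.62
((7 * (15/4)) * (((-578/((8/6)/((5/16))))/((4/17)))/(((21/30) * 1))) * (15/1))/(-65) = 16581375/3328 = 4982.38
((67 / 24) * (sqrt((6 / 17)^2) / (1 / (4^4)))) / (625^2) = 4288 / 6640625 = 0.00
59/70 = 0.84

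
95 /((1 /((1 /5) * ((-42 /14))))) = -57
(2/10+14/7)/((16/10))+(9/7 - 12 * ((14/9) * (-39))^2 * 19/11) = -140970827/1848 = -76282.92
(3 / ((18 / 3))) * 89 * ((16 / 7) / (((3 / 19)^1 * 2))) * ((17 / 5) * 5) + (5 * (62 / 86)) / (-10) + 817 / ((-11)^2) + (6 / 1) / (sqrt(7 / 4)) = 12 * sqrt(7) / 7 + 1197961859 / 218526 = 5486.55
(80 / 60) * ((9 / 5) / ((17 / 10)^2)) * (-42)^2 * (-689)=-291695040 / 289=-1009325.40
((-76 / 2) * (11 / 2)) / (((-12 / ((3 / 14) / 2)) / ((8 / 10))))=1.49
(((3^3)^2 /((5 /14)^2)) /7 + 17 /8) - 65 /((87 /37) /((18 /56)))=32874613 /40600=809.72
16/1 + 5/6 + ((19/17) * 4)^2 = 63845/1734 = 36.82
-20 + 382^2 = 145904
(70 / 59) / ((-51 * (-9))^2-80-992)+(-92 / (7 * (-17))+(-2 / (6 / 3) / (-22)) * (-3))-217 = -7005111845449 / 32376625358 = -216.36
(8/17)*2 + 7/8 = 1.82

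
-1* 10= -10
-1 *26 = -26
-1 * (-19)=19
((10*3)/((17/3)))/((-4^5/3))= -135/8704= -0.02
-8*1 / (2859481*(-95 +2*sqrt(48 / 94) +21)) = 8*sqrt(282) / 183918958439 +6956 / 183918958439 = 0.00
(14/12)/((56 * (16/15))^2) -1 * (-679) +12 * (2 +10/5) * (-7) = 78676043/229376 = 343.00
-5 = -5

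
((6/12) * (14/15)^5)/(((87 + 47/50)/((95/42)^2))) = 990584/48081195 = 0.02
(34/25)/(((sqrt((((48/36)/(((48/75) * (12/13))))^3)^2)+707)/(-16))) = -1624375296/53635470325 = -0.03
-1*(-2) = 2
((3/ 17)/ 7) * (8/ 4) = 6/ 119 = 0.05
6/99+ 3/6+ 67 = 4459/66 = 67.56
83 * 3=249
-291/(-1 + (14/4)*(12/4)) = -30.63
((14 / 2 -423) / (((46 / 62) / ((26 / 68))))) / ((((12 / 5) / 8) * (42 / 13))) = -5448560 / 24633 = -221.19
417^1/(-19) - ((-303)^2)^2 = -160148957556/19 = -8428892502.95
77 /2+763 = 1603 /2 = 801.50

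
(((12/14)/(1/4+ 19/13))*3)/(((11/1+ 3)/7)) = 468/623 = 0.75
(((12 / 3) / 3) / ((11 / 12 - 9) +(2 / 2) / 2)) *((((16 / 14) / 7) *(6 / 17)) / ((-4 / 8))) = 1536 / 75803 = 0.02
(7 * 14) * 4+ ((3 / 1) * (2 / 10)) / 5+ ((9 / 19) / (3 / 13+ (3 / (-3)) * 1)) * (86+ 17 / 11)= 3534299 / 10450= 338.21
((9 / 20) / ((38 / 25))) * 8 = 45 / 19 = 2.37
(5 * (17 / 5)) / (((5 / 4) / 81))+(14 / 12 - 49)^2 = 610133 / 180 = 3389.63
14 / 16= 7 / 8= 0.88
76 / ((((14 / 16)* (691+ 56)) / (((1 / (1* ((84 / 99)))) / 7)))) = 1672 / 85407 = 0.02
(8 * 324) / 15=864 / 5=172.80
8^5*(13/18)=212992/9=23665.78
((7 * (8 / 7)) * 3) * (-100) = -2400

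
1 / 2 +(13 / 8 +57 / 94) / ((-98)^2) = 0.50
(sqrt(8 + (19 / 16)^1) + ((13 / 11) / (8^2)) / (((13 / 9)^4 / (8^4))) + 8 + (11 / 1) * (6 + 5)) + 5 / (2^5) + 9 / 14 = 7 * sqrt(3) / 4 + 796714021 / 5413408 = 150.21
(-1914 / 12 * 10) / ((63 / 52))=-82940 / 63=-1316.51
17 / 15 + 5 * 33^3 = 2695292 / 15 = 179686.13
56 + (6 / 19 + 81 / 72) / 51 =144777 / 2584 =56.03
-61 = -61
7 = 7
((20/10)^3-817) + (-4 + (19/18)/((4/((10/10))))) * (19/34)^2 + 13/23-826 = -3131090851/1914336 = -1635.60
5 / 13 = 0.38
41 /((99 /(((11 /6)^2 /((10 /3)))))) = 451 /1080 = 0.42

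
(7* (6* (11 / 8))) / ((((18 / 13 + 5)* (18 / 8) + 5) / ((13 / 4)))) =39039 / 4028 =9.69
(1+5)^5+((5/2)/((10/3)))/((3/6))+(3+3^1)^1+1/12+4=93451/12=7787.58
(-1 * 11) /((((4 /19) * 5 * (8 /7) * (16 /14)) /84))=-215061 /320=-672.07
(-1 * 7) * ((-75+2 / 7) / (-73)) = -523 / 73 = -7.16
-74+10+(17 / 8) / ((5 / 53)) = -1659 / 40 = -41.48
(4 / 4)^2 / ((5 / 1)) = 1 / 5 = 0.20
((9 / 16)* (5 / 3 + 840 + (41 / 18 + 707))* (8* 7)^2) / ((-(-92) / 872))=596418788 / 23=25931251.65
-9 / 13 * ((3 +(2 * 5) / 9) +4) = -73 / 13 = -5.62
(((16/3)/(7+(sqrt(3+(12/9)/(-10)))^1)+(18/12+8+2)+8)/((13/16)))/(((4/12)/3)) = 222.80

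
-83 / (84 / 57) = -1577 / 28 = -56.32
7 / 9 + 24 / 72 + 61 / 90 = 161 / 90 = 1.79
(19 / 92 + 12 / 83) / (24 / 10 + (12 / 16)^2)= 53620 / 452433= 0.12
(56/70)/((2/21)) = 42/5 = 8.40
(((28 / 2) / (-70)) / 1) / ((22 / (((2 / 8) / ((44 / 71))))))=-71 / 19360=-0.00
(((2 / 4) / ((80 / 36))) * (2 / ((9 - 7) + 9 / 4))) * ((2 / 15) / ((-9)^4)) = 2 / 929475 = 0.00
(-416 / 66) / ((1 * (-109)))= 208 / 3597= 0.06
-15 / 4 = -3.75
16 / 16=1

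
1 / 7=0.14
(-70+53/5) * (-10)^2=-5940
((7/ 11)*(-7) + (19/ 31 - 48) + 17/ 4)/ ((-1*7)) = 64915/ 9548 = 6.80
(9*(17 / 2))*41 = 6273 / 2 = 3136.50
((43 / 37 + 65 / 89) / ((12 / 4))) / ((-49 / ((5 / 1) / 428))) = -7790 / 51795597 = -0.00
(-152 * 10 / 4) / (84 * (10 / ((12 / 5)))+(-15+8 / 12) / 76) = -86640 / 79757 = -1.09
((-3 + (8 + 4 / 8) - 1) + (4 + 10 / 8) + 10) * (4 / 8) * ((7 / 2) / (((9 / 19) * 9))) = 8.11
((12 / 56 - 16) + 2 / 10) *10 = -1091 / 7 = -155.86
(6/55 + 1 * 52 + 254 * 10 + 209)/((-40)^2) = 154061/88000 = 1.75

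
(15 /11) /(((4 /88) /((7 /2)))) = 105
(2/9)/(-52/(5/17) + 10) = -5/3753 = -0.00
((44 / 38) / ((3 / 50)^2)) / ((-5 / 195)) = -715000 / 57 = -12543.86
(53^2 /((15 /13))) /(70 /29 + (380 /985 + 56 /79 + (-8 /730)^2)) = 693.86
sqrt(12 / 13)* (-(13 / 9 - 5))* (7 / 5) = 448* sqrt(39) / 585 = 4.78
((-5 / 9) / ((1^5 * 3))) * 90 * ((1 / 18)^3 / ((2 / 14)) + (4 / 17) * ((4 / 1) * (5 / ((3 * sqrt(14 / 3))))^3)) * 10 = -250000 * sqrt(42) / 22491-875 / 4374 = -72.24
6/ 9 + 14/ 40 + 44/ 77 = 667/ 420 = 1.59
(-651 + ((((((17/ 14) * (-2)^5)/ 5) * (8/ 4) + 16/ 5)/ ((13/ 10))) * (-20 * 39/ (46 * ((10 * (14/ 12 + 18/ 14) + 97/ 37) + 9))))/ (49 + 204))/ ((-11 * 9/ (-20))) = -141850465660/ 1078615659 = -131.51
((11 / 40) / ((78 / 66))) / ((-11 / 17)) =-187 / 520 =-0.36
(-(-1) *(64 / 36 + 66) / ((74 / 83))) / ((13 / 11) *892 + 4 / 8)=556930 / 7726599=0.07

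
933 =933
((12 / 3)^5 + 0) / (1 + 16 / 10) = 5120 / 13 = 393.85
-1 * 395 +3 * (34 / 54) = -3538 / 9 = -393.11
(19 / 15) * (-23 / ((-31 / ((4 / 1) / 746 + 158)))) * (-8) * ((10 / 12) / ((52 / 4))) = -103020128 / 1352871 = -76.15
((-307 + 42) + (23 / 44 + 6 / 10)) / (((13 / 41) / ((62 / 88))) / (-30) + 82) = -221356089 / 68773936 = -3.22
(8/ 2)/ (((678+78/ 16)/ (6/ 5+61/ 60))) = 1064/ 81945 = 0.01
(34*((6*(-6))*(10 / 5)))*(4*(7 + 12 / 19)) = -1419840 / 19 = -74728.42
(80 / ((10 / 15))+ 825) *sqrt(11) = 945 *sqrt(11) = 3134.21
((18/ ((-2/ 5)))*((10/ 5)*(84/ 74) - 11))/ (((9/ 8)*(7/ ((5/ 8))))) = 8075/ 259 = 31.18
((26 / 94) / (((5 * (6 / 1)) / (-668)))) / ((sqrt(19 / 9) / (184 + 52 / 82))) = -6573788 * sqrt(19) / 36613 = -782.63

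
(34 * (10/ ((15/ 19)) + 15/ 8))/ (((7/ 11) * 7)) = 65263/ 588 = 110.99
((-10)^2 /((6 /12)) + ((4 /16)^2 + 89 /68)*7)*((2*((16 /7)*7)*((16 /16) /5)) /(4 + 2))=57011 /255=223.57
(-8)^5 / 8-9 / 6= -8195 / 2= -4097.50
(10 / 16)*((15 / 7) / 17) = 75 / 952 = 0.08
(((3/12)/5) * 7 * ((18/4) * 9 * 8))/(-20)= -567/100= -5.67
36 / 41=0.88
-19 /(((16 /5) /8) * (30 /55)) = -87.08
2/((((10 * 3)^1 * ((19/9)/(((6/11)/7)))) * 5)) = 18/36575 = 0.00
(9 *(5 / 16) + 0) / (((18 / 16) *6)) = 5 / 12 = 0.42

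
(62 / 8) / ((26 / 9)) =279 / 104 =2.68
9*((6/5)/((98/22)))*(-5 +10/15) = -2574/245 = -10.51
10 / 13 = 0.77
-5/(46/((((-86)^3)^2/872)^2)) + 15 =-6393540927562008125215/273263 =-23397023847216813.57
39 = 39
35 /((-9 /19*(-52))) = 665 /468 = 1.42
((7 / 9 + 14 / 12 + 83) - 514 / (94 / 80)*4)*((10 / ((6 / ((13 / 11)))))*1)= -91549705 / 27918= -3279.24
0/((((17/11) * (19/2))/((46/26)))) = 0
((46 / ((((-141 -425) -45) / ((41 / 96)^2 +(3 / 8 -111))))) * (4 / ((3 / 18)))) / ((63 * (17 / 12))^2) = 23410297 / 934456068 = 0.03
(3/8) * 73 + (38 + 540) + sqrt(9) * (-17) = 4435/8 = 554.38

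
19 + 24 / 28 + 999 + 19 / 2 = 14397 / 14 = 1028.36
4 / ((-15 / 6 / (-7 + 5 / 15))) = 10.67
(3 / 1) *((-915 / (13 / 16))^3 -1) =-9413356038591 / 2197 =-4284640891.48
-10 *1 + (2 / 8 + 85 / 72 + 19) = 751 / 72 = 10.43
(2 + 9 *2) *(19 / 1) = 380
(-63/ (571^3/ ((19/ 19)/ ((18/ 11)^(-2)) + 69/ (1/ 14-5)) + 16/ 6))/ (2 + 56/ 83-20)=-10745595/ 48589649882527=-0.00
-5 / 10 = -1 / 2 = -0.50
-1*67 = -67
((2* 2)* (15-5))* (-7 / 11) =-280 / 11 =-25.45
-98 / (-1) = 98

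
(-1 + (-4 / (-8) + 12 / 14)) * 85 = 425 / 14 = 30.36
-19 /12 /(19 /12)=-1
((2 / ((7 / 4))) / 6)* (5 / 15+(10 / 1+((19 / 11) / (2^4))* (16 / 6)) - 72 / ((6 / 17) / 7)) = -187094 / 693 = -269.98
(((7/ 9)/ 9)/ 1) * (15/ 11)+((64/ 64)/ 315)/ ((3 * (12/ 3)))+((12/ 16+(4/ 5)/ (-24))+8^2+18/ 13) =1193141/ 18018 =66.22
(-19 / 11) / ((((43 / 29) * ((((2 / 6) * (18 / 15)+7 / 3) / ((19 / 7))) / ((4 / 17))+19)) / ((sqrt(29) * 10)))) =-6281400 * sqrt(29) / 12552947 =-2.69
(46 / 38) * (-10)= -230 / 19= -12.11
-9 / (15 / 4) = -12 / 5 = -2.40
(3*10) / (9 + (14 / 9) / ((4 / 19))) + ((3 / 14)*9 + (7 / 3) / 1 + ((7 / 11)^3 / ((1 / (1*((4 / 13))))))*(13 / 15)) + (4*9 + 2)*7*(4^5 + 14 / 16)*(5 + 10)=134872624000339 / 32982180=4089257.41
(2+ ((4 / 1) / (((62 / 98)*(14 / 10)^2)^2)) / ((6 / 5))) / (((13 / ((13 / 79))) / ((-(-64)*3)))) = 769024 / 75919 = 10.13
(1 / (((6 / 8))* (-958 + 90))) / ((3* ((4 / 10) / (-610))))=1525 / 1953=0.78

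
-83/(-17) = 83/17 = 4.88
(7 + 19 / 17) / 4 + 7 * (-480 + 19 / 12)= -682765 / 204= -3346.89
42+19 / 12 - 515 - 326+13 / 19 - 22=-186671 / 228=-818.73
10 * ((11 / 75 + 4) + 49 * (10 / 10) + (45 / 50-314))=-38993 / 15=-2599.53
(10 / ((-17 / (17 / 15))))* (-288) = 192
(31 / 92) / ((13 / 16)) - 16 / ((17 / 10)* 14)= -9164 / 35581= -0.26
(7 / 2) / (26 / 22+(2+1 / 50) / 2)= 3850 / 2411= 1.60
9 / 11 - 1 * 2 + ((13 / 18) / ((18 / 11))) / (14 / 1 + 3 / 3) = -61607 / 53460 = -1.15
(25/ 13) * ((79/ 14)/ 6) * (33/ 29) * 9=195525/ 10556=18.52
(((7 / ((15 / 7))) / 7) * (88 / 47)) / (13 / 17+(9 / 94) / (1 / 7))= 20944 / 34395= 0.61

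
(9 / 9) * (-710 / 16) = -355 / 8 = -44.38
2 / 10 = 1 / 5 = 0.20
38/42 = 19/21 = 0.90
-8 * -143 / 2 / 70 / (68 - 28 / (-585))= 16731 / 139328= 0.12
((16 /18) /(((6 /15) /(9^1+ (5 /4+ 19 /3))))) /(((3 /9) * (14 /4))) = 1990 /63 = 31.59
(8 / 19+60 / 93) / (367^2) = 628 / 79331821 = 0.00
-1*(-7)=7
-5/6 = -0.83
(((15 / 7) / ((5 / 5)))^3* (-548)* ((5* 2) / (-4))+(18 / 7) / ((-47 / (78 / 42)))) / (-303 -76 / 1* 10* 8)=-217314612 / 102900343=-2.11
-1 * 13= -13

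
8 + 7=15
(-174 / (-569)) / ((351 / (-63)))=-406 / 7397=-0.05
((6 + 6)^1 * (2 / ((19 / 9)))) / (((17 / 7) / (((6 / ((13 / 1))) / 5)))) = 9072 / 20995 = 0.43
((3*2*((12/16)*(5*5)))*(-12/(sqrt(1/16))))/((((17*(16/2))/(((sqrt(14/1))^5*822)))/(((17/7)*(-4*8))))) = 497145600*sqrt(14) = 1860148506.54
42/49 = 6/7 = 0.86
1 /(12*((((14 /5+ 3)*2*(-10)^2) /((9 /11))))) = 3 /51040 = 0.00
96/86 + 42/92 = 3111/1978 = 1.57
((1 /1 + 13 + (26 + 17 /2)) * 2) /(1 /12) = 1164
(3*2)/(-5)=-6/5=-1.20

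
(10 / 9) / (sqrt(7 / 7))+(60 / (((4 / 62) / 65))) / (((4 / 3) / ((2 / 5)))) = 18136.11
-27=-27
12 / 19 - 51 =-957 / 19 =-50.37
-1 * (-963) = 963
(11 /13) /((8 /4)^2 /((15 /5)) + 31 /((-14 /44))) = -231 /26234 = -0.01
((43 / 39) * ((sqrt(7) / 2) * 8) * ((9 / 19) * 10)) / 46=2580 * sqrt(7) / 5681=1.20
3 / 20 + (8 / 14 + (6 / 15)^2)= 617 / 700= 0.88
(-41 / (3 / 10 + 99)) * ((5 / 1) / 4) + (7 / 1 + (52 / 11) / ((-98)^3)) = 6.48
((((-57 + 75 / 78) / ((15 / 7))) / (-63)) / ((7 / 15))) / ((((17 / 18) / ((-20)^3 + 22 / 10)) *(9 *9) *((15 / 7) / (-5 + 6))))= -58263973 / 1342575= -43.40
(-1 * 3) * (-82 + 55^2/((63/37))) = -5083.76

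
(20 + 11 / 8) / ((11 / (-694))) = -59337 / 44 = -1348.57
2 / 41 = 0.05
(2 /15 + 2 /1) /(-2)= -16 /15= -1.07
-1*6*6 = -36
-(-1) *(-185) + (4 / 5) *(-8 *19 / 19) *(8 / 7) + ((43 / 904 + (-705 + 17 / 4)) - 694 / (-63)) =-251158561 / 284760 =-882.00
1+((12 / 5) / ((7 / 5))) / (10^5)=175003 / 175000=1.00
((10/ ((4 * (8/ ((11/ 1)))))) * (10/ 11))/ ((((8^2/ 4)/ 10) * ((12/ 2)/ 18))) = 375/ 64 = 5.86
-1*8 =-8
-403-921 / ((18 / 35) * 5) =-4567 / 6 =-761.17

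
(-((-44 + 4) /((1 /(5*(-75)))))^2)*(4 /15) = -60000000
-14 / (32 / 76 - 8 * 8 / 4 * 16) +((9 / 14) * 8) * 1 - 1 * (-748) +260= 17220307 / 16996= 1013.20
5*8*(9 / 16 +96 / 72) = 75.83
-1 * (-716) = 716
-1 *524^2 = -274576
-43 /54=-0.80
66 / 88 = 3 / 4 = 0.75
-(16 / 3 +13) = -55 / 3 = -18.33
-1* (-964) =964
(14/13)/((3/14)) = 196/39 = 5.03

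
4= 4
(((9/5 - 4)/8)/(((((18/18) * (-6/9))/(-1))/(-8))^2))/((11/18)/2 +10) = -7128/1855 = -3.84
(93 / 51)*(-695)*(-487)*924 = 9694991460 / 17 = 570293615.29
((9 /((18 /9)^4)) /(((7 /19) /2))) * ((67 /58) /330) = 3819 /357280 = 0.01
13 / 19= 0.68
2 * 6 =12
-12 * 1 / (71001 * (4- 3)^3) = -4 / 23667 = -0.00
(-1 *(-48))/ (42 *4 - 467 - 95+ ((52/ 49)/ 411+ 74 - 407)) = -966672/ 14641001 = -0.07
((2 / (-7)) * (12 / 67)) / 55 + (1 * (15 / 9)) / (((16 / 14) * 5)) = 179989 / 619080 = 0.29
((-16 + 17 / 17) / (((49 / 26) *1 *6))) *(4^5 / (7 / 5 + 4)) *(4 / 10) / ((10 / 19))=-252928 / 1323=-191.18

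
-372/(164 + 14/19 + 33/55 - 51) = -17670/5431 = -3.25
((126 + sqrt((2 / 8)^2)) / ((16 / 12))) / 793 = 1515 / 12688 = 0.12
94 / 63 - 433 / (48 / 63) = -571355 / 1008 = -566.82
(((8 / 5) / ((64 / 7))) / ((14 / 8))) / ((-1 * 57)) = -1 / 570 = -0.00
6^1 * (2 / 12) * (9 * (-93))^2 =700569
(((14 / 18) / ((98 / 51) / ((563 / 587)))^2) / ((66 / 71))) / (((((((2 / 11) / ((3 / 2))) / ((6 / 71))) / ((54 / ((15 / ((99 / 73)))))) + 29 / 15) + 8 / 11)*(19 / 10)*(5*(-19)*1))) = -86924448565515 / 222376691269765256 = -0.00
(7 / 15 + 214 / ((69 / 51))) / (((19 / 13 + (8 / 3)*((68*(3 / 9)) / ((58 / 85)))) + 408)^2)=210029282073 / 328398250258435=0.00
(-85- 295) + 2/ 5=-1898/ 5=-379.60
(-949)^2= 900601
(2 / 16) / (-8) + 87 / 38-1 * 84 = -81.73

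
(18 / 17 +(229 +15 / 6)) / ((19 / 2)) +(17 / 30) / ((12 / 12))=242701 / 9690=25.05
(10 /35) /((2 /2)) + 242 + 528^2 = 1953184 /7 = 279026.29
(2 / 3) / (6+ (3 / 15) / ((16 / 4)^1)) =40 / 363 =0.11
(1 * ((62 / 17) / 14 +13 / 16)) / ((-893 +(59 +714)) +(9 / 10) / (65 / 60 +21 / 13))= -1433505 / 159871264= -0.01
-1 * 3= -3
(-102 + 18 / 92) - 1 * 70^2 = -230083 / 46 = -5001.80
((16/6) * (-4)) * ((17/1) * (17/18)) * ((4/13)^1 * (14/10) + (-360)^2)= -38952705472/1755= -22195273.77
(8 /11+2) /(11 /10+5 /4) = 600 /517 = 1.16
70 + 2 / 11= 772 / 11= 70.18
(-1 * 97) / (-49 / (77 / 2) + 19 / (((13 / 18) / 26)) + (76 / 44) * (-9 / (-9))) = -1067 / 7529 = -0.14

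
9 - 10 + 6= 5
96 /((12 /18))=144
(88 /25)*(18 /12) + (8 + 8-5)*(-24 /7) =-5676 /175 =-32.43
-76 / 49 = -1.55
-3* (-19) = 57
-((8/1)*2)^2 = -256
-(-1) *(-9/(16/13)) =-117/16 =-7.31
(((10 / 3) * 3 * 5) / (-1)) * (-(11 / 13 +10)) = 7050 / 13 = 542.31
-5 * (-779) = 3895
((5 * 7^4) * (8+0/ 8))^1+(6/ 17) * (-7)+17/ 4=6530841/ 68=96041.78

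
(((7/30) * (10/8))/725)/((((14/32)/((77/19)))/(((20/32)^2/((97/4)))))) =77/1282728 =0.00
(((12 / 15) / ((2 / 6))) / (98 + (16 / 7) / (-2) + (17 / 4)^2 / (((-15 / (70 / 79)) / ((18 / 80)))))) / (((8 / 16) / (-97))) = -27464192 / 5699119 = -4.82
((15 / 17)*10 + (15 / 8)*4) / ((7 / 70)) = 2775 / 17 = 163.24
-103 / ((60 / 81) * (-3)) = 927 / 20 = 46.35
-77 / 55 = -7 / 5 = -1.40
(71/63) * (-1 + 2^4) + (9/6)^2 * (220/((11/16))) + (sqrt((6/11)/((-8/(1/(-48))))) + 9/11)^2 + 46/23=9 * sqrt(11)/484 + 120272743/162624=739.64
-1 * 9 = -9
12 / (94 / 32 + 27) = 192 / 479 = 0.40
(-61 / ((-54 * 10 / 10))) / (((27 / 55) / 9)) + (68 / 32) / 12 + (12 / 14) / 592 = 14022973 / 671328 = 20.89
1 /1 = 1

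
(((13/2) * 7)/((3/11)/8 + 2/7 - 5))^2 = 785568784/8311689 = 94.51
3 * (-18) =-54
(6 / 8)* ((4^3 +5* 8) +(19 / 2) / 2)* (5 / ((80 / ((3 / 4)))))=3915 / 1024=3.82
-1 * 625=-625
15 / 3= 5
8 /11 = 0.73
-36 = -36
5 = 5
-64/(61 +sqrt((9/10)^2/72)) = -3123200/2976791 +3840 * sqrt(2)/2976791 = -1.05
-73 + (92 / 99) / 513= -73.00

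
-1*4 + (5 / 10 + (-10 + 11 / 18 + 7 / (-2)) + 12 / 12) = -277 / 18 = -15.39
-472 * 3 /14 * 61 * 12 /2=-259128 /7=-37018.29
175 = 175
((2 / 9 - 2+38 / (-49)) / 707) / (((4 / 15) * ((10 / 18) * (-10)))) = 1689 / 692860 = 0.00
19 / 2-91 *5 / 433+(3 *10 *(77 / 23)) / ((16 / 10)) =2837157 / 39836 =71.22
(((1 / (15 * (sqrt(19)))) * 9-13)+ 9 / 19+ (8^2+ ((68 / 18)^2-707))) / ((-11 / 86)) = 84872626 / 16929-258 * sqrt(19) / 1045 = 5012.37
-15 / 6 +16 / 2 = 11 / 2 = 5.50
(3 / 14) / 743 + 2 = 20807 / 10402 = 2.00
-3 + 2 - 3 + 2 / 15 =-58 / 15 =-3.87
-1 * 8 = -8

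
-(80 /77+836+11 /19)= -1225435 /1463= -837.62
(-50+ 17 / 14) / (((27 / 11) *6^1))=-7513 / 2268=-3.31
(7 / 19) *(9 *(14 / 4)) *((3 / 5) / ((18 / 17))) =6.58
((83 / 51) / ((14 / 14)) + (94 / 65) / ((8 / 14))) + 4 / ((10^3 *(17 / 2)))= 689303 / 165750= 4.16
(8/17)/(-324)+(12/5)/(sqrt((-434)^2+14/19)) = -2/1377+2*sqrt(7555198)/994105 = 0.00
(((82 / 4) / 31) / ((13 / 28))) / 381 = 574 / 153543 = 0.00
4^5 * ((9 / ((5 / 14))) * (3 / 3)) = 129024 / 5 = 25804.80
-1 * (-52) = 52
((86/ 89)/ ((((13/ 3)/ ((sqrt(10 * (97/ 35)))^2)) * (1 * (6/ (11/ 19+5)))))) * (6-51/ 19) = 19.05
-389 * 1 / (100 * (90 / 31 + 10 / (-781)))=-9418079 / 6998000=-1.35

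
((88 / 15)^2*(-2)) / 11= -1408 / 225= -6.26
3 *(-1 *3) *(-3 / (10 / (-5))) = -27 / 2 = -13.50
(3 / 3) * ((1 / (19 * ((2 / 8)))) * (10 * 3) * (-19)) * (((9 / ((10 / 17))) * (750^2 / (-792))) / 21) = 4781250 / 77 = 62094.16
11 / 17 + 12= 215 / 17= 12.65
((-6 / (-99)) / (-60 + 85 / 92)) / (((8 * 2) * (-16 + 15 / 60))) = 46 / 11299365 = 0.00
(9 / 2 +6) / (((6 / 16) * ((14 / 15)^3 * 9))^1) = 375 / 98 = 3.83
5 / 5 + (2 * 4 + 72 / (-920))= 1026 / 115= 8.92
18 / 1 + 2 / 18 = 163 / 9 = 18.11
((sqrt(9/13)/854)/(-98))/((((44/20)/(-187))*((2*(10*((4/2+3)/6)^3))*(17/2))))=81*sqrt(13)/33999875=0.00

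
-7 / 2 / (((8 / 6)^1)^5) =-1701 / 2048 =-0.83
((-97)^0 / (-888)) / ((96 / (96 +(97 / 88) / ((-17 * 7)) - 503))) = 0.00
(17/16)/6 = 17/96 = 0.18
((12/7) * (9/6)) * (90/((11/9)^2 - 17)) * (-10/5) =32805/1099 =29.85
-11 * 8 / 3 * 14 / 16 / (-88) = 7 / 24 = 0.29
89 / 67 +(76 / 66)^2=193669 / 72963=2.65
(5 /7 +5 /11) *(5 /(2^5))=225 /1232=0.18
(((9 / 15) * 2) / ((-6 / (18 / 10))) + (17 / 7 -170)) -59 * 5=-81013 / 175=-462.93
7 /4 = 1.75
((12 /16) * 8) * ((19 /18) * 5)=95 /3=31.67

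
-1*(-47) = 47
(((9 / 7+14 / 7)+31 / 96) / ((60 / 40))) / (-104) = -2425 / 104832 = -0.02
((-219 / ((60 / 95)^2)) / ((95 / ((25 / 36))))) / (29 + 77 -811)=1387 / 243648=0.01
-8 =-8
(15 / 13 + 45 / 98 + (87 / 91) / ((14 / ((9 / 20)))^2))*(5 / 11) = 11515047 / 15695680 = 0.73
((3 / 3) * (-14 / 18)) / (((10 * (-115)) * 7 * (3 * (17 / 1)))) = 1 / 527850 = 0.00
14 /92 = 0.15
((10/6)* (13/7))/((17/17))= 65/21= 3.10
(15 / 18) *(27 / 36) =5 / 8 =0.62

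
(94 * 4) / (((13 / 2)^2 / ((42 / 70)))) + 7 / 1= 10427 / 845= 12.34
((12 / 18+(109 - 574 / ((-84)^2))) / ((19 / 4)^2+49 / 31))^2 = 11725981159684 / 569157080625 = 20.60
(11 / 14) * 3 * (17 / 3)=187 / 14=13.36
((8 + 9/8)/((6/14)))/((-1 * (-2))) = 511/48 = 10.65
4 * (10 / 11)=40 / 11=3.64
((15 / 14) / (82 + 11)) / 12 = 5 / 5208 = 0.00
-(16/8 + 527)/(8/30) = -1983.75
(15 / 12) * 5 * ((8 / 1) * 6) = 300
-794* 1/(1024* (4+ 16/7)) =-2779/22528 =-0.12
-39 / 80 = -0.49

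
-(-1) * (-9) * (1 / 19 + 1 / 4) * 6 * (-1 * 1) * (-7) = -4347 / 38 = -114.39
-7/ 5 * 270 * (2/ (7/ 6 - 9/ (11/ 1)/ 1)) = -49896/ 23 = -2169.39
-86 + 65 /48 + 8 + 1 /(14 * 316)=-2034481 /26544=-76.65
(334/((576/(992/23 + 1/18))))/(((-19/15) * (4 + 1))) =-3.95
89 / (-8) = -89 / 8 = -11.12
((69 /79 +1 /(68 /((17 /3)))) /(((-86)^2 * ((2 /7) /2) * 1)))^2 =40309801 /49159842142464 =0.00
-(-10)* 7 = 70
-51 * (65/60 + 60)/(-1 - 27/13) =161993/160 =1012.46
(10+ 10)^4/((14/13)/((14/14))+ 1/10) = 20800000/153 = 135947.71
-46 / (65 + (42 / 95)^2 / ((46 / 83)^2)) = -109807175 / 156681337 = -0.70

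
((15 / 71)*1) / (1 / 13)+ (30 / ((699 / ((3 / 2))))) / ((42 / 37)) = 649225 / 231602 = 2.80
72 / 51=24 / 17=1.41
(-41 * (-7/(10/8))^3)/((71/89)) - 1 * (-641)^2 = -3566466027/8875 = -401855.33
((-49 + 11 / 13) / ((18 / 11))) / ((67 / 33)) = -37873 / 2613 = -14.49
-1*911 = -911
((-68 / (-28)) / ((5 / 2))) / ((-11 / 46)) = -1564 / 385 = -4.06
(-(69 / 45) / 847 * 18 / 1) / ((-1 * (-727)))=-138 / 3078845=-0.00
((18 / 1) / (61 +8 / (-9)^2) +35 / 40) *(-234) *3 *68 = -276313869 / 4949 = -55832.26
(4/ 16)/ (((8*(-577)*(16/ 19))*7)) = -19/ 2067968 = -0.00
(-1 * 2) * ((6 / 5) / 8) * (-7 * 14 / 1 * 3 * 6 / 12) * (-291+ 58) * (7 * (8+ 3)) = -7911981 / 10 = -791198.10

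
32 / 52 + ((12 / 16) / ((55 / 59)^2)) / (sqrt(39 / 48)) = 8 / 13 + 10443 *sqrt(13) / 39325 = 1.57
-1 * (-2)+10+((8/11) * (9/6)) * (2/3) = 140/11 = 12.73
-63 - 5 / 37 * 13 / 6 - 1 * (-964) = 199957 / 222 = 900.71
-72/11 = -6.55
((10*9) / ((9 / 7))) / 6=35 / 3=11.67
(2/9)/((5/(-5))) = -2/9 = -0.22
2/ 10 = 1/ 5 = 0.20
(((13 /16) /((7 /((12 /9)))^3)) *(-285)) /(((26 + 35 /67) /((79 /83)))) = -26147420 /455304717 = -0.06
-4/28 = -1/7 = -0.14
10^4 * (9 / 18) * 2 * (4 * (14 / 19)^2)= 7840000 / 361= 21717.45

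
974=974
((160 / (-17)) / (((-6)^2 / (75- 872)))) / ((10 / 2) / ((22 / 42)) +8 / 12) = 350680 / 17187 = 20.40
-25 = -25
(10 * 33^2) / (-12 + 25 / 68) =-740520 / 791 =-936.18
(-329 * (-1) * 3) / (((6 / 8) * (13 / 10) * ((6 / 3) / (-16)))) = -8098.46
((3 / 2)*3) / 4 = 9 / 8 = 1.12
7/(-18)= -7/18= -0.39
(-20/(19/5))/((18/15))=-250/57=-4.39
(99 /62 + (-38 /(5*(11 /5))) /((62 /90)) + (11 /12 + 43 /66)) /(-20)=2523 /27280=0.09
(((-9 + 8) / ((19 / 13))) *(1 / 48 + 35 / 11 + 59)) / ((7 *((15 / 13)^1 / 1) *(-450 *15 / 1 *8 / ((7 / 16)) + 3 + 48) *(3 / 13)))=72156071 / 389882995920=0.00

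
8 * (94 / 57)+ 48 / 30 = 14.79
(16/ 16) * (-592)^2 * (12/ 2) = 2102784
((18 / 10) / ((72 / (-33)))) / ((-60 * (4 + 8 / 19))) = 209 / 67200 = 0.00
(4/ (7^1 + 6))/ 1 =4/ 13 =0.31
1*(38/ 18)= 19/ 9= 2.11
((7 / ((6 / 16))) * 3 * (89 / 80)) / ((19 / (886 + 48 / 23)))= 6362699 / 2185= 2911.99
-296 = -296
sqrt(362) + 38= 57.03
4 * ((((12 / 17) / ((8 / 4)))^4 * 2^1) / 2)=5184 / 83521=0.06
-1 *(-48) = 48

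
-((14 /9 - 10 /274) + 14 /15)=-15119 /6165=-2.45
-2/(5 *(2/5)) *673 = -673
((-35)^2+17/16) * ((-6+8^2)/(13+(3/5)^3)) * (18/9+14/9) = 23703875/1239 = 19131.46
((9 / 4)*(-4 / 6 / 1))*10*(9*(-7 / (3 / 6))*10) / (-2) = -9450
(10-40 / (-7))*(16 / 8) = 220 / 7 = 31.43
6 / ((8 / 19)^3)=20577 / 256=80.38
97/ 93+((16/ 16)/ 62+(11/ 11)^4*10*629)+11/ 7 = 8193005/ 1302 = 6292.63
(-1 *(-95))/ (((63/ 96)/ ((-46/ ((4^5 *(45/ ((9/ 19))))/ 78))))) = -299/ 56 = -5.34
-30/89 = -0.34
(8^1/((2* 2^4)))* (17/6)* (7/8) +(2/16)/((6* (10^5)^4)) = 0.62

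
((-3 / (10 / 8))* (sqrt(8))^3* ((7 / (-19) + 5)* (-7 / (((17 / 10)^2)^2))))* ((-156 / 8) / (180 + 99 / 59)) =-30238208000* sqrt(2) / 1889996709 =-22.63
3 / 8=0.38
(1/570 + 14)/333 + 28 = 5322661/189810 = 28.04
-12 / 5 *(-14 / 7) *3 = 72 / 5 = 14.40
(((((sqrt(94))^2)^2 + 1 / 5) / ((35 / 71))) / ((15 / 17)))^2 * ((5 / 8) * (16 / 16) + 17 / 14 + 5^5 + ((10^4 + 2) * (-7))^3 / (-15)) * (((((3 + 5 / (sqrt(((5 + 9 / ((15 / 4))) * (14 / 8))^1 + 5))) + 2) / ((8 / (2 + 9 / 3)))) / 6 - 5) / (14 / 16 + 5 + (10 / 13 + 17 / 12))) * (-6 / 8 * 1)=3394670446244061348832300740055551 / 862645000000 - 78945824331257240670518621861757 * sqrt(1795) / 30968955500000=3827185470256262824431.29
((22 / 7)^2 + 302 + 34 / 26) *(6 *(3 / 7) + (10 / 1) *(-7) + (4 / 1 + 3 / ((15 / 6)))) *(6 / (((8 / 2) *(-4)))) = 651763233 / 89180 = 7308.40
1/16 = 0.06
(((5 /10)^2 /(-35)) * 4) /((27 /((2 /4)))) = -1 /1890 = -0.00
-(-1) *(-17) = -17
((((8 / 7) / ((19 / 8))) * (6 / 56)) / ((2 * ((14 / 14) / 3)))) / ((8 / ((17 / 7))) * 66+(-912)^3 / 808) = -0.00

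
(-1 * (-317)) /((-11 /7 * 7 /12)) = -3804 /11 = -345.82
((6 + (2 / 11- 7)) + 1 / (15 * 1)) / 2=-62 / 165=-0.38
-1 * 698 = -698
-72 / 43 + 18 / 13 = -162 / 559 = -0.29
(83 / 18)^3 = 571787 / 5832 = 98.04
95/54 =1.76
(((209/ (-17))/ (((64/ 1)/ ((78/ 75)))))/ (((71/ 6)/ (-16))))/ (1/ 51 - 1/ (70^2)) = 368676/ 26483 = 13.92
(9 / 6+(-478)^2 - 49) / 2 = 456873 / 4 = 114218.25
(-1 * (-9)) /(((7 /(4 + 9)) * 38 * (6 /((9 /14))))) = 351 /7448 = 0.05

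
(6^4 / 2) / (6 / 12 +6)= 99.69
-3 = -3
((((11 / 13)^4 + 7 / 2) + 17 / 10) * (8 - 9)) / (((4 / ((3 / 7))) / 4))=-2447373 / 999635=-2.45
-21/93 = -7/31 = -0.23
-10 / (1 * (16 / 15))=-75 / 8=-9.38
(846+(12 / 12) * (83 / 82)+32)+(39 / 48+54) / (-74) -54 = 40013435 / 48544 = 824.27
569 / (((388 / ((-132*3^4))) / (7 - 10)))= 47039.29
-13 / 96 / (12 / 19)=-247 / 1152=-0.21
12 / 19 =0.63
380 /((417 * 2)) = 190 /417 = 0.46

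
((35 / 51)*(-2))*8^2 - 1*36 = -6316 / 51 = -123.84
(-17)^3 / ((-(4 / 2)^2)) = 1228.25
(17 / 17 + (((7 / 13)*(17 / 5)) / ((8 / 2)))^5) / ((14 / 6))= 3636003409797 / 8316963200000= 0.44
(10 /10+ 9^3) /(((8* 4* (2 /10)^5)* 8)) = 1140625 /128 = 8911.13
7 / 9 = 0.78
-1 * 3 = -3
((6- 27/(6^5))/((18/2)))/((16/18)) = 1727/2304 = 0.75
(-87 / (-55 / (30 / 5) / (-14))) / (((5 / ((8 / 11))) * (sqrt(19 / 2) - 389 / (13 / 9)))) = 9880416 * sqrt(38) / 74145142775 + 5321744064 / 74145142775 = 0.07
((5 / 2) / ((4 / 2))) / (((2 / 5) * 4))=0.78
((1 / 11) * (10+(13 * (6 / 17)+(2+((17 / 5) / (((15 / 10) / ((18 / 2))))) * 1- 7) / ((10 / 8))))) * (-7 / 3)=-26684 / 4675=-5.71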